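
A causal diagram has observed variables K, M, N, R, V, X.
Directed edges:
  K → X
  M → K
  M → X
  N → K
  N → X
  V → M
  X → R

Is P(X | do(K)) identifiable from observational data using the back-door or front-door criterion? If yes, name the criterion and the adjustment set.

desc(K)\{K}={R,X}; candidates ⊆ {M,N,V}.
size 0: {}; under {} K still reaches {M,N,R,V,X} ∋ X.
size 1: {M}, {N}, {V}; under {M} K still reaches {N,R,X} ∋ X.
{M,N}: K⊥X given {M,N} in G with K→· removed — back-door holds.
P(X|do(K)) = Σ_{M,N} P(X|K,M,N)·P(M,N).

P(X|do(K)): backdoor, adjust for {M, N}.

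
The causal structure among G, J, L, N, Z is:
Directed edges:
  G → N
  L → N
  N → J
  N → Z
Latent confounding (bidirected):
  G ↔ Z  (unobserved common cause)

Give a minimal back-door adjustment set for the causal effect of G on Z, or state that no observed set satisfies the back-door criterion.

G→Z: no observed back-door set.

desc(G)\{G}={J,N,Z}; candidates ⊆ {L}.
G↔Z: latent back-door arc(s) into G.
size 0: {}; under {} G still reaches {Z} ∋ Z.
size 1: {L}; under {L} G still reaches {Z} ∋ Z.
G↔Z cannot be blocked by any observed set — no back-door set.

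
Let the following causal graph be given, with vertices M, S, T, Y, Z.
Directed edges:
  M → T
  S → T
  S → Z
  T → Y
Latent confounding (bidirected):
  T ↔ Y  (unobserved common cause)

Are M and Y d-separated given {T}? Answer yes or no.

No — M and Y are d-connected given {T}.

Bayes-Ball from M | {T} reaches {S,Y,Z}.
Y ∈ reach(M|{T}) ⇒ M ⊥̸ Y | {T}.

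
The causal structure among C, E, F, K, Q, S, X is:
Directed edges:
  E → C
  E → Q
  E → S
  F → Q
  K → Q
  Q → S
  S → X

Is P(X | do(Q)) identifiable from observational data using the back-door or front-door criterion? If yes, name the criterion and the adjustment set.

desc(Q)\{Q}={S,X}; candidates ⊆ {C,E,F,K}.
size 0: {}; under {} Q still reaches {C,E,F,K,S,X} ∋ X.
{E}: Q⊥X given {E} in G with Q→· removed — back-door holds.
P(X|do(Q)) = Σ_{E} P(X|Q,E)·P(E).

P(X|do(Q)): backdoor, adjust for {E}.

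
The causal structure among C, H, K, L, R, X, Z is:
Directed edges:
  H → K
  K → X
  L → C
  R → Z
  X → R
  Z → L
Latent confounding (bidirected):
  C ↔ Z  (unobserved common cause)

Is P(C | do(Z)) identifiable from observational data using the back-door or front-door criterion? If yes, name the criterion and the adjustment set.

P(C|do(Z)): frontdoor, adjust for {L}.

desc(Z)\{Z}={C,L}; candidates ⊆ {H,K,R,X}.
Z↔C: latent back-door arc(s) into Z.
size 0: {}; under {} Z still reaches {C,H,K,R,X} ∋ C.
size 1: {H}, {K}, {R} …(+1); under {H} Z still reaches {C,K,R,X} ∋ C.
size 2: {H,K}, {H,R}, {H,X} …(+3); under {H,K} Z still reaches {C,R,X} ∋ C.
Z↔C cannot be blocked by any observed set — no back-door set.
{L}: (i) intercepts every directed Z→C path; (ii) no back-door Z→{L}; (iii) {Z} blocks every back-door {L}→C. Front-door holds.
P(C|do(Z)) = Σ_{L} P(L|Z) Σ_{Z'} P(C|L,Z')P(Z').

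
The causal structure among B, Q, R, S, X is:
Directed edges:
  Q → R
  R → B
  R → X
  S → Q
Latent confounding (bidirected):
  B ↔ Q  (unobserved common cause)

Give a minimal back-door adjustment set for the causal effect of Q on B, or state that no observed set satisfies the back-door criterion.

desc(Q)\{Q}={B,R,X}; candidates ⊆ {S}.
Q↔B: latent back-door arc(s) into Q.
size 0: {}; under {} Q still reaches {B,S} ∋ B.
size 1: {S}; under {S} Q still reaches {B} ∋ B.
Q↔B cannot be blocked by any observed set — no back-door set.

Q→B: no observed back-door set.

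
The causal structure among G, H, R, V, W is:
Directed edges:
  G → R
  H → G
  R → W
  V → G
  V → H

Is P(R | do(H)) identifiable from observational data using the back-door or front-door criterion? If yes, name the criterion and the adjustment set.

P(R|do(H)): backdoor, adjust for {V}.

desc(H)\{H}={G,R,W}; candidates ⊆ {V}.
size 0: {}; under {} H still reaches {G,R,V,W} ∋ R.
{V}: H⊥R given {V} in G with H→· removed — back-door holds.
P(R|do(H)) = Σ_{V} P(R|H,V)·P(V).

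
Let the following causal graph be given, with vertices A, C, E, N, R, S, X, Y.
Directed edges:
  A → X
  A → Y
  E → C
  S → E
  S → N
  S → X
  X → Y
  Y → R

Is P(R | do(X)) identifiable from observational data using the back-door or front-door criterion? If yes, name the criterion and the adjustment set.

desc(X)\{X}={R,Y}; candidates ⊆ {A,C,E,N,S}.
size 0: {}; under {} X still reaches {A,C,E,N,R,S,Y} ∋ R.
{A}: X⊥R given {A} in G with X→· removed — back-door holds.
P(R|do(X)) = Σ_{A} P(R|X,A)·P(A).

P(R|do(X)): backdoor, adjust for {A}.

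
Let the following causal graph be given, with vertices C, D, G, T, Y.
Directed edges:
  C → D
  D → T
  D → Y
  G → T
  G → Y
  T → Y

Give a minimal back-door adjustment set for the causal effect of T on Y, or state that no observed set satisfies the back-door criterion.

T→Y: minimal back-door set {D, G}.

desc(T)\{T}={Y}; candidates ⊆ {C,D,G}.
size 0: {}; under {} T still reaches {C,D,G,Y} ∋ Y.
size 1: {C}, {D}, {G}; under {C} T still reaches {D,G,Y} ∋ Y.
{D,G}: T⊥Y given {D,G} in G with T→· removed — back-door holds.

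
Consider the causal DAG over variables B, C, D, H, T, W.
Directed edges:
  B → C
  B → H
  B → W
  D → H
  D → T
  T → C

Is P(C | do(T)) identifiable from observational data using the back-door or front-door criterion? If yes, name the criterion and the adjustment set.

desc(T)\{T}={C}; candidates ⊆ {B,D,H,W}.
∅: T⊥C given ∅ in G with T→· removed — back-door holds.
P(C|do(T)) = P(C|T) — no adjustment needed.

P(C|do(T)): backdoor, adjust for ∅.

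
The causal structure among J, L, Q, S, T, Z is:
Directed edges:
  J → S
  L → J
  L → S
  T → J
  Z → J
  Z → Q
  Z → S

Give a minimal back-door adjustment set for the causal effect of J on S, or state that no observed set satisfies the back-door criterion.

J→S: minimal back-door set {L, Z}.

desc(J)\{J}={S}; candidates ⊆ {L,Q,T,Z}.
size 0: {}; under {} J still reaches {L,Q,S,T,Z} ∋ S.
size 1: {L}, {Q}, {T} …(+1); under {L} J still reaches {Q,S,T,Z} ∋ S.
{L,Z}: J⊥S given {L,Z} in G with J→· removed — back-door holds.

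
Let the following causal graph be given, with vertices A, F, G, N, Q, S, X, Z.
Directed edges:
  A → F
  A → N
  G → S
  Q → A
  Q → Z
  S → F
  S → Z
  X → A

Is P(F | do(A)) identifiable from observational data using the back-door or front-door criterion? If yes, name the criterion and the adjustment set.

P(F|do(A)): backdoor, adjust for ∅.

desc(A)\{A}={F,N}; candidates ⊆ {G,Q,S,X,Z}.
∅: A⊥F given ∅ in G with A→· removed — back-door holds.
P(F|do(A)) = P(F|A) — no adjustment needed.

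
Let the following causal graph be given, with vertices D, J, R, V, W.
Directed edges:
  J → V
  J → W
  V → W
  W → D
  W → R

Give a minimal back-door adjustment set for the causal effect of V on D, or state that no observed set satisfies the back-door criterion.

desc(V)\{V}={D,R,W}; candidates ⊆ {J}.
size 0: {}; under {} V still reaches {D,J,R,W} ∋ D.
{J}: V⊥D given {J} in G with V→· removed — back-door holds.

V→D: minimal back-door set {J}.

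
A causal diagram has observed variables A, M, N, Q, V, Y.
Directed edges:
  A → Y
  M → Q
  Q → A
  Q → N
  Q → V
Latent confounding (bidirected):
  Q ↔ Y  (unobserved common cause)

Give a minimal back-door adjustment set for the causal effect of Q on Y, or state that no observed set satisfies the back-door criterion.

desc(Q)\{Q}={A,N,V,Y}; candidates ⊆ {M}.
Q↔Y: latent back-door arc(s) into Q.
size 0: {}; under {} Q still reaches {M,Y} ∋ Y.
size 1: {M}; under {M} Q still reaches {Y} ∋ Y.
Q↔Y cannot be blocked by any observed set — no back-door set.

Q→Y: no observed back-door set.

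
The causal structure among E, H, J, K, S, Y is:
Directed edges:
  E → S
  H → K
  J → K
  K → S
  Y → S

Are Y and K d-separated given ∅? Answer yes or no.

Yes — Y ⊥ K | ∅.

Bayes-Ball from Y | ∅ reaches {S}.
K ∉ reach(Y|∅) ⇒ Y ⊥ K | ∅.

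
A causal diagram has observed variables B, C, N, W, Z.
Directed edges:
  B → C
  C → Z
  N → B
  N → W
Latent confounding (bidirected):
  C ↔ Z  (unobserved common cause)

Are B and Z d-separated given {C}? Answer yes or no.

No — B and Z are d-connected given {C}.

Bayes-Ball from B | {C} reaches {N,W,Z}.
Z ∈ reach(B|{C}) ⇒ B ⊥̸ Z | {C}.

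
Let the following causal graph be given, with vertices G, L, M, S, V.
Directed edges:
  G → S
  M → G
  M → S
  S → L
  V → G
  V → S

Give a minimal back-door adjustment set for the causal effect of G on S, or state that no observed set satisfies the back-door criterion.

desc(G)\{G}={L,S}; candidates ⊆ {M,V}.
size 0: {}; under {} G still reaches {L,M,S,V} ∋ S.
size 1: {M}, {V}; under {M} G still reaches {L,S,V} ∋ S.
{M,V}: G⊥S given {M,V} in G with G→· removed — back-door holds.

G→S: minimal back-door set {M, V}.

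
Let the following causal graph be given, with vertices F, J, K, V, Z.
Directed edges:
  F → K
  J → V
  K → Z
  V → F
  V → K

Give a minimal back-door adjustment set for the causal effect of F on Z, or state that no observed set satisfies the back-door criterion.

desc(F)\{F}={K,Z}; candidates ⊆ {J,V}.
size 0: {}; under {} F still reaches {J,K,V,Z} ∋ Z.
{V}: F⊥Z given {V} in G with F→· removed — back-door holds.

F→Z: minimal back-door set {V}.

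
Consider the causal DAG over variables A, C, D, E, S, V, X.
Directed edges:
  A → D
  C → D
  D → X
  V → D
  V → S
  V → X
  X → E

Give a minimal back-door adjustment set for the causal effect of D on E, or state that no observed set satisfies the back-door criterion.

D→E: minimal back-door set {V}.

desc(D)\{D}={E,X}; candidates ⊆ {A,C,S,V}.
size 0: {}; under {} D still reaches {A,C,E,S,V,X} ∋ E.
{V}: D⊥E given {V} in G with D→· removed — back-door holds.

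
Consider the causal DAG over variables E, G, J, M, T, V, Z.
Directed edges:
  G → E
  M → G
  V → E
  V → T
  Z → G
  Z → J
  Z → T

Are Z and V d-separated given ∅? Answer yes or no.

Bayes-Ball from Z | ∅ reaches {E,G,J,T}.
V ∉ reach(Z|∅) ⇒ Z ⊥ V | ∅.

Yes — Z ⊥ V | ∅.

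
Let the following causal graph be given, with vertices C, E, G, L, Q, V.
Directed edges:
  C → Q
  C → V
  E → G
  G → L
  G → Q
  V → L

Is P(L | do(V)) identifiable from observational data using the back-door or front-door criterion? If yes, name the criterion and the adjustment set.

P(L|do(V)): backdoor, adjust for ∅.

desc(V)\{V}={L}; candidates ⊆ {C,E,G,Q}.
∅: V⊥L given ∅ in G with V→· removed — back-door holds.
P(L|do(V)) = P(L|V) — no adjustment needed.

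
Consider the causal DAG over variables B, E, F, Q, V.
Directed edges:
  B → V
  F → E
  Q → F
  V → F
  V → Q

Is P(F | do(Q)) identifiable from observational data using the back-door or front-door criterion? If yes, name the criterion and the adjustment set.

P(F|do(Q)): backdoor, adjust for {V}.

desc(Q)\{Q}={E,F}; candidates ⊆ {B,V}.
size 0: {}; under {} Q still reaches {B,E,F,V} ∋ F.
{V}: Q⊥F given {V} in G with Q→· removed — back-door holds.
P(F|do(Q)) = Σ_{V} P(F|Q,V)·P(V).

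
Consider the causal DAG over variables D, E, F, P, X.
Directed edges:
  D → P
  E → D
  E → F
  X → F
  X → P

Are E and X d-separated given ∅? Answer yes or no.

Bayes-Ball from E | ∅ reaches {D,F,P}.
X ∉ reach(E|∅) ⇒ E ⊥ X | ∅.

Yes — E ⊥ X | ∅.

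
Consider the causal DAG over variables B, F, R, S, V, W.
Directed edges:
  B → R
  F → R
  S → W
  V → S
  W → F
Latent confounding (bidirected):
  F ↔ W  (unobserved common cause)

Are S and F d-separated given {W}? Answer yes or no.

Bayes-Ball from S | {W} reaches {F,R,V}.
F ∈ reach(S|{W}) ⇒ S ⊥̸ F | {W}.

No — S and F are d-connected given {W}.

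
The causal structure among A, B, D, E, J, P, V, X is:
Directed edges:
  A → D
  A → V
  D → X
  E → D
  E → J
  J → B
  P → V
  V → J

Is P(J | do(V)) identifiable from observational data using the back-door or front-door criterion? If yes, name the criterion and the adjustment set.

desc(V)\{V}={B,J}; candidates ⊆ {A,D,E,P,X}.
∅: V⊥J given ∅ in G with V→· removed — back-door holds.
P(J|do(V)) = P(J|V) — no adjustment needed.

P(J|do(V)): backdoor, adjust for ∅.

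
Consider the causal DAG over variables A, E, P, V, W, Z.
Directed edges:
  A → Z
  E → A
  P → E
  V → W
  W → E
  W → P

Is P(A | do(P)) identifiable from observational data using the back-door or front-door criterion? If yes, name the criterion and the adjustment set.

P(A|do(P)): backdoor, adjust for {W}.

desc(P)\{P}={A,E,Z}; candidates ⊆ {V,W}.
size 0: {}; under {} P still reaches {A,E,V,W,Z} ∋ A.
{W}: P⊥A given {W} in G with P→· removed — back-door holds.
P(A|do(P)) = Σ_{W} P(A|P,W)·P(W).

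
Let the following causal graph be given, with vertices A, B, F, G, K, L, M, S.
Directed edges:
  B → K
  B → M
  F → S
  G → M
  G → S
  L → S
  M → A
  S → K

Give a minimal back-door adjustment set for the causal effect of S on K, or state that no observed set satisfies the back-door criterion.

S→K: minimal back-door set ∅.

desc(S)\{S}={K}; candidates ⊆ {A,B,F,G,L,M}.
∅: S⊥K given ∅ in G with S→· removed — back-door holds.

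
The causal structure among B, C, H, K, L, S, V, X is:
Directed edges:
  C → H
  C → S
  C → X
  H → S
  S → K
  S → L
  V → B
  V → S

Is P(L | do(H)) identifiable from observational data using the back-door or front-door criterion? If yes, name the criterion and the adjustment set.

desc(H)\{H}={K,L,S}; candidates ⊆ {B,C,V,X}.
size 0: {}; under {} H still reaches {C,K,L,S,X} ∋ L.
{C}: H⊥L given {C} in G with H→· removed — back-door holds.
P(L|do(H)) = Σ_{C} P(L|H,C)·P(C).

P(L|do(H)): backdoor, adjust for {C}.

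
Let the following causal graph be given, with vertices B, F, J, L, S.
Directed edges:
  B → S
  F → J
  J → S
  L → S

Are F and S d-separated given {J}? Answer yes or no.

Yes — F ⊥ S | {J}.

Bayes-Ball from F | {J} reaches ∅.
S ∉ reach(F|{J}) ⇒ F ⊥ S | {J}.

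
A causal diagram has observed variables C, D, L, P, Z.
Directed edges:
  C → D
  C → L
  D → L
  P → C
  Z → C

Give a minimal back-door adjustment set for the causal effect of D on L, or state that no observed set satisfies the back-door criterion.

desc(D)\{D}={L}; candidates ⊆ {C,P,Z}.
size 0: {}; under {} D still reaches {C,L,P,Z} ∋ L.
{C}: D⊥L given {C} in G with D→· removed — back-door holds.

D→L: minimal back-door set {C}.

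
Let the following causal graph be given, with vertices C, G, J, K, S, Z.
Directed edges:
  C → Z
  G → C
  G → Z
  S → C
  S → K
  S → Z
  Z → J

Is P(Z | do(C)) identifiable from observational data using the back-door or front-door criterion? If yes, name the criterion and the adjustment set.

P(Z|do(C)): backdoor, adjust for {G, S}.

desc(C)\{C}={J,Z}; candidates ⊆ {G,K,S}.
size 0: {}; under {} C still reaches {G,J,K,S,Z} ∋ Z.
size 1: {G}, {K}, {S}; under {G} C still reaches {J,K,S,Z} ∋ Z.
{G,S}: C⊥Z given {G,S} in G with C→· removed — back-door holds.
P(Z|do(C)) = Σ_{G,S} P(Z|C,G,S)·P(G,S).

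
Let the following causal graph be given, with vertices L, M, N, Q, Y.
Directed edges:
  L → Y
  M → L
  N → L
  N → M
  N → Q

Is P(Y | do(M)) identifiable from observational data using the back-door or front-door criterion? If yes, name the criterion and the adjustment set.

desc(M)\{M}={L,Y}; candidates ⊆ {N,Q}.
size 0: {}; under {} M still reaches {L,N,Q,Y} ∋ Y.
{N}: M⊥Y given {N} in G with M→· removed — back-door holds.
P(Y|do(M)) = Σ_{N} P(Y|M,N)·P(N).

P(Y|do(M)): backdoor, adjust for {N}.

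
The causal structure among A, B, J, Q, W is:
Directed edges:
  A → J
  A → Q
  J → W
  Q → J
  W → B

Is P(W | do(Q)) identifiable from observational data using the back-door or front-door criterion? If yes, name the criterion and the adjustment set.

desc(Q)\{Q}={B,J,W}; candidates ⊆ {A}.
size 0: {}; under {} Q still reaches {A,B,J,W} ∋ W.
{A}: Q⊥W given {A} in G with Q→· removed — back-door holds.
P(W|do(Q)) = Σ_{A} P(W|Q,A)·P(A).

P(W|do(Q)): backdoor, adjust for {A}.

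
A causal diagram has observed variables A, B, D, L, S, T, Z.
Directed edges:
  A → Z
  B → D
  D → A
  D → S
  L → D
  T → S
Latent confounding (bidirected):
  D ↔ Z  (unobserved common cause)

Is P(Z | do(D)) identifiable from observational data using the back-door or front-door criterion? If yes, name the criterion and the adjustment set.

desc(D)\{D}={A,S,Z}; candidates ⊆ {B,L,T}.
D↔Z: latent back-door arc(s) into D.
size 0: {}; under {} D still reaches {B,L,Z} ∋ Z.
size 1: {B}, {L}, {T}; under {B} D still reaches {L,Z} ∋ Z.
size 2: {B,L}, {B,T}, {L,T}; under {B,L} D still reaches {Z} ∋ Z.
D↔Z cannot be blocked by any observed set — no back-door set.
{A}: (i) intercepts every directed D→Z path; (ii) no back-door D→{A}; (iii) {D} blocks every back-door {A}→Z. Front-door holds.
P(Z|do(D)) = Σ_{A} P(A|D) Σ_{D'} P(Z|A,D')P(D').

P(Z|do(D)): frontdoor, adjust for {A}.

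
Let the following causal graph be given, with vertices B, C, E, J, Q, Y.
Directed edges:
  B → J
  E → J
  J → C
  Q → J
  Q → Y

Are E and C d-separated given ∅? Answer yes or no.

No — E and C are d-connected given ∅.

Bayes-Ball from E | ∅ reaches {C,J}.
C ∈ reach(E|∅) ⇒ E ⊥̸ C | ∅.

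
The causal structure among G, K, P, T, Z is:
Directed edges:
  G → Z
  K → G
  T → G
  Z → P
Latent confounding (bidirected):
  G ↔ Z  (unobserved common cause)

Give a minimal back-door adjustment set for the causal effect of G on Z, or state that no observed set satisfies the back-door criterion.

desc(G)\{G}={P,Z}; candidates ⊆ {K,T}.
G↔Z: latent back-door arc(s) into G.
size 0: {}; under {} G still reaches {K,P,T,Z} ∋ Z.
size 1: {K}, {T}; under {K} G still reaches {P,T,Z} ∋ Z.
size 2: {K,T}; under {K,T} G still reaches {P,Z} ∋ Z.
G↔Z cannot be blocked by any observed set — no back-door set.

G→Z: no observed back-door set.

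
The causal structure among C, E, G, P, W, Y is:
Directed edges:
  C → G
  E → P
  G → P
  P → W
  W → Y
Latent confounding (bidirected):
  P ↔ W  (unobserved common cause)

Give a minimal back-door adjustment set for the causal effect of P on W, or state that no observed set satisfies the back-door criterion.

desc(P)\{P}={W,Y}; candidates ⊆ {C,E,G}.
P↔W: latent back-door arc(s) into P.
size 0: {}; under {} P still reaches {C,E,G,W,Y} ∋ W.
size 1: {C}, {E}, {G}; under {C} P still reaches {E,G,W,Y} ∋ W.
size 2: {C,E}, {C,G}, {E,G}; under {C,E} P still reaches {G,W,Y} ∋ W.
P↔W cannot be blocked by any observed set — no back-door set.

P→W: no observed back-door set.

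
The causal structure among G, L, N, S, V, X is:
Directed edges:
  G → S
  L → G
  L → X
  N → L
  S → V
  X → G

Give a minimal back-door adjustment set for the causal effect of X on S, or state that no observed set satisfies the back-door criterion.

desc(X)\{X}={G,S,V}; candidates ⊆ {L,N}.
size 0: {}; under {} X still reaches {G,L,N,S,V} ∋ S.
{L}: X⊥S given {L} in G with X→· removed — back-door holds.

X→S: minimal back-door set {L}.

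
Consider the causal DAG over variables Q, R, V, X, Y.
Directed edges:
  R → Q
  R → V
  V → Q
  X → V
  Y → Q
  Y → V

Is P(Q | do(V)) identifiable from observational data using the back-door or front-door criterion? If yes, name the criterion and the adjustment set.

P(Q|do(V)): backdoor, adjust for {R, Y}.

desc(V)\{V}={Q}; candidates ⊆ {R,X,Y}.
size 0: {}; under {} V still reaches {Q,R,X,Y} ∋ Q.
size 1: {R}, {X}, {Y}; under {R} V still reaches {Q,X,Y} ∋ Q.
{R,Y}: V⊥Q given {R,Y} in G with V→· removed — back-door holds.
P(Q|do(V)) = Σ_{R,Y} P(Q|V,R,Y)·P(R,Y).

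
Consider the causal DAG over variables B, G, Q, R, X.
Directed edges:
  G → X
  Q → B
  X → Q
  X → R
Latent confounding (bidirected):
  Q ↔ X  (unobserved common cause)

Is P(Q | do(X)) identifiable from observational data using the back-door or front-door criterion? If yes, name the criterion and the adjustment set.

desc(X)\{X}={B,Q,R}; candidates ⊆ {G}.
X↔Q: latent back-door arc(s) into X.
size 0: {}; under {} X still reaches {B,G,Q} ∋ Q.
size 1: {G}; under {G} X still reaches {B,Q} ∋ Q.
X↔Q cannot be blocked by any observed set — no back-door set.
No mediator lies on a directed X→…→Q path.
Neither criterion identifies P(Q|do(X)) in this graph.

P(Q|do(X)): not identifiable (no BD/FD set).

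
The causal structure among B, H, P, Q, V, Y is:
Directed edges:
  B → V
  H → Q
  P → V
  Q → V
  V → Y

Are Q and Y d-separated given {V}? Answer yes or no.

Bayes-Ball from Q | {V} reaches {B,H,P}.
Y ∉ reach(Q|{V}) ⇒ Q ⊥ Y | {V}.

Yes — Q ⊥ Y | {V}.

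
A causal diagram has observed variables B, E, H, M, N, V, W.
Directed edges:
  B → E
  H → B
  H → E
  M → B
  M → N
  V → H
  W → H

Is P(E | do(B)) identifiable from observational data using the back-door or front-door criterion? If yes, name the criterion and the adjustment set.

desc(B)\{B}={E}; candidates ⊆ {H,M,N,V,W}.
size 0: {}; under {} B still reaches {E,H,M,N,V,W} ∋ E.
{H}: B⊥E given {H} in G with B→· removed — back-door holds.
P(E|do(B)) = Σ_{H} P(E|B,H)·P(H).

P(E|do(B)): backdoor, adjust for {H}.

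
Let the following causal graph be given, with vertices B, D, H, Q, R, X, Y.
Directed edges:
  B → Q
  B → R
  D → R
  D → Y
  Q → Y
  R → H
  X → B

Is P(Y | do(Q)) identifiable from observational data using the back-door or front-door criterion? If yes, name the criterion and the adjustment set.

desc(Q)\{Q}={Y}; candidates ⊆ {B,D,H,R,X}.
∅: Q⊥Y given ∅ in G with Q→· removed — back-door holds.
P(Y|do(Q)) = P(Y|Q) — no adjustment needed.

P(Y|do(Q)): backdoor, adjust for ∅.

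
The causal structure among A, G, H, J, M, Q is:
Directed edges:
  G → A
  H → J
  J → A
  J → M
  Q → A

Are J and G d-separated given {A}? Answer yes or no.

Bayes-Ball from J | {A} reaches {G,H,M,Q}.
G ∈ reach(J|{A}) ⇒ J ⊥̸ G | {A}.

No — J and G are d-connected given {A}.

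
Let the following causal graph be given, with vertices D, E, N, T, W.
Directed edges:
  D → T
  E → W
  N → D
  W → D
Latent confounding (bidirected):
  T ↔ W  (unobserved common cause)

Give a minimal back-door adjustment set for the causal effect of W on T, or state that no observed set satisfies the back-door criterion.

W→T: no observed back-door set.

desc(W)\{W}={D,T}; candidates ⊆ {E,N}.
W↔T: latent back-door arc(s) into W.
size 0: {}; under {} W still reaches {E,T} ∋ T.
size 1: {E}, {N}; under {E} W still reaches {T} ∋ T.
size 2: {E,N}; under {E,N} W still reaches {T} ∋ T.
W↔T cannot be blocked by any observed set — no back-door set.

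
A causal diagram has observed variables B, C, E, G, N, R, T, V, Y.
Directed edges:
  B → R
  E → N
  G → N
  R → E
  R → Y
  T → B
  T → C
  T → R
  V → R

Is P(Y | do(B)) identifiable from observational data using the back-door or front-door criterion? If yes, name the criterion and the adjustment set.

P(Y|do(B)): backdoor, adjust for {T}.

desc(B)\{B}={E,N,R,Y}; candidates ⊆ {C,G,T,V}.
size 0: {}; under {} B still reaches {C,E,N,R,T,Y} ∋ Y.
{T}: B⊥Y given {T} in G with B→· removed — back-door holds.
P(Y|do(B)) = Σ_{T} P(Y|B,T)·P(T).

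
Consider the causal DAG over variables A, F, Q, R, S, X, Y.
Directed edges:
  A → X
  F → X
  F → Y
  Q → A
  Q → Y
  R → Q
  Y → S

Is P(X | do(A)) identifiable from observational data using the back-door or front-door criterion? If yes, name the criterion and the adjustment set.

P(X|do(A)): backdoor, adjust for ∅.

desc(A)\{A}={X}; candidates ⊆ {F,Q,R,S,Y}.
∅: A⊥X given ∅ in G with A→· removed — back-door holds.
P(X|do(A)) = P(X|A) — no adjustment needed.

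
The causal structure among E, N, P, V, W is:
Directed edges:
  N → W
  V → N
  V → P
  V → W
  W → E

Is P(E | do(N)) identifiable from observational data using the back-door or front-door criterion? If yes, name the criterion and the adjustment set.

P(E|do(N)): backdoor, adjust for {V}.

desc(N)\{N}={E,W}; candidates ⊆ {P,V}.
size 0: {}; under {} N still reaches {E,P,V,W} ∋ E.
{V}: N⊥E given {V} in G with N→· removed — back-door holds.
P(E|do(N)) = Σ_{V} P(E|N,V)·P(V).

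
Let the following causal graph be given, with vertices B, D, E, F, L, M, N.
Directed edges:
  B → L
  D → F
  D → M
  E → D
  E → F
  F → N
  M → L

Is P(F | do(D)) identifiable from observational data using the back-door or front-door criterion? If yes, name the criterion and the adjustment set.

desc(D)\{D}={F,L,M,N}; candidates ⊆ {B,E}.
size 0: {}; under {} D still reaches {E,F,N} ∋ F.
{E}: D⊥F given {E} in G with D→· removed — back-door holds.
P(F|do(D)) = Σ_{E} P(F|D,E)·P(E).

P(F|do(D)): backdoor, adjust for {E}.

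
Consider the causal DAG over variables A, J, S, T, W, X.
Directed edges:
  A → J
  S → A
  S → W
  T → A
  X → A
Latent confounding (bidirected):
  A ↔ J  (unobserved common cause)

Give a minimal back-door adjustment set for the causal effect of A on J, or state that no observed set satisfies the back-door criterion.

desc(A)\{A}={J}; candidates ⊆ {S,T,W,X}.
A↔J: latent back-door arc(s) into A.
size 0: {}; under {} A still reaches {J,S,T,W,X} ∋ J.
size 1: {S}, {T}, {W} …(+1); under {S} A still reaches {J,T,X} ∋ J.
size 2: {S,T}, {S,W}, {S,X} …(+3); under {S,T} A still reaches {J,X} ∋ J.
A↔J cannot be blocked by any observed set — no back-door set.

A→J: no observed back-door set.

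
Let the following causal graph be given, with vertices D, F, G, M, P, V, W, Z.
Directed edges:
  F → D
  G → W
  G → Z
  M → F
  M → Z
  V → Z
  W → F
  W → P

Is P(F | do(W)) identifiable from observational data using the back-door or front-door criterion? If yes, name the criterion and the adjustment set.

P(F|do(W)): backdoor, adjust for ∅.

desc(W)\{W}={D,F,P}; candidates ⊆ {G,M,V,Z}.
∅: W⊥F given ∅ in G with W→· removed — back-door holds.
P(F|do(W)) = P(F|W) — no adjustment needed.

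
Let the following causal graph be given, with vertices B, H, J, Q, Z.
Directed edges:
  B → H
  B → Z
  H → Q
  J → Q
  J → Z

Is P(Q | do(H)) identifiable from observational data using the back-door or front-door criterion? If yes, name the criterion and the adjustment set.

P(Q|do(H)): backdoor, adjust for ∅.

desc(H)\{H}={Q}; candidates ⊆ {B,J,Z}.
∅: H⊥Q given ∅ in G with H→· removed — back-door holds.
P(Q|do(H)) = P(Q|H) — no adjustment needed.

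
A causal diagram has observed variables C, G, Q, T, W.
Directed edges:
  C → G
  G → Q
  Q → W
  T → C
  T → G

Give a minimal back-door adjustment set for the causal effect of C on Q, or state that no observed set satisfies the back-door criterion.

desc(C)\{C}={G,Q,W}; candidates ⊆ {T}.
size 0: {}; under {} C still reaches {G,Q,T,W} ∋ Q.
{T}: C⊥Q given {T} in G with C→· removed — back-door holds.

C→Q: minimal back-door set {T}.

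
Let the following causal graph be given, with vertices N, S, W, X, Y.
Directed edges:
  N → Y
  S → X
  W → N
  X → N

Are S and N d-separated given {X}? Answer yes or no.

Bayes-Ball from S | {X} reaches ∅.
N ∉ reach(S|{X}) ⇒ S ⊥ N | {X}.

Yes — S ⊥ N | {X}.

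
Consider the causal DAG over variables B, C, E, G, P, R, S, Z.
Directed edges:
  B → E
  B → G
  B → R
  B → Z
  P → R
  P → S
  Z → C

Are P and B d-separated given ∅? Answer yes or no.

Yes — P ⊥ B | ∅.

Bayes-Ball from P | ∅ reaches {R,S}.
B ∉ reach(P|∅) ⇒ P ⊥ B | ∅.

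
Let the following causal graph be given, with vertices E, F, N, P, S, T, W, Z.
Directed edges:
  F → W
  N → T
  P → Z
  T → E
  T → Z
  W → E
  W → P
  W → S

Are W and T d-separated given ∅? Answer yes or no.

Bayes-Ball from W | ∅ reaches {E,F,P,S,Z}.
T ∉ reach(W|∅) ⇒ W ⊥ T | ∅.

Yes — W ⊥ T | ∅.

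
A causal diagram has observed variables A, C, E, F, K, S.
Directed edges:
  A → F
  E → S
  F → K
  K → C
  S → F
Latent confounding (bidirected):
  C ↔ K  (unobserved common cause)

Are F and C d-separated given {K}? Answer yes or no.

Bayes-Ball from F | {K} reaches {A,C,E,S}.
C ∈ reach(F|{K}) ⇒ F ⊥̸ C | {K}.

No — F and C are d-connected given {K}.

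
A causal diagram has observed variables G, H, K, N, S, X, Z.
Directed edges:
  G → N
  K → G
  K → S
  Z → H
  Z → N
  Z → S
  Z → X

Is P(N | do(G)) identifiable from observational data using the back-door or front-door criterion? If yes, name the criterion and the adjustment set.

desc(G)\{G}={N}; candidates ⊆ {H,K,S,X,Z}.
∅: G⊥N given ∅ in G with G→· removed — back-door holds.
P(N|do(G)) = P(N|G) — no adjustment needed.

P(N|do(G)): backdoor, adjust for ∅.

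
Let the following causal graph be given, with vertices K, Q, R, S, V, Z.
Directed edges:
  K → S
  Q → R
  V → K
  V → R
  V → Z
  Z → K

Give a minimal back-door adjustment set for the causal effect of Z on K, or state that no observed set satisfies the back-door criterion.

desc(Z)\{Z}={K,S}; candidates ⊆ {Q,R,V}.
size 0: {}; under {} Z still reaches {K,R,S,V} ∋ K.
{V}: Z⊥K given {V} in G with Z→· removed — back-door holds.

Z→K: minimal back-door set {V}.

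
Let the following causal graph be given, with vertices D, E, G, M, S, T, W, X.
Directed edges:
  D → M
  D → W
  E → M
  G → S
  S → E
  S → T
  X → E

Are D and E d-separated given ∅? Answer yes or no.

Yes — D ⊥ E | ∅.

Bayes-Ball from D | ∅ reaches {M,W}.
E ∉ reach(D|∅) ⇒ D ⊥ E | ∅.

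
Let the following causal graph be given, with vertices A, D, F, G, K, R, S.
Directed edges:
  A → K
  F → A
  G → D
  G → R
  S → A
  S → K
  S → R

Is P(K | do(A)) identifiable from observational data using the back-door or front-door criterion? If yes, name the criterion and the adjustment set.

P(K|do(A)): backdoor, adjust for {S}.

desc(A)\{A}={K}; candidates ⊆ {D,F,G,R,S}.
size 0: {}; under {} A still reaches {F,K,R,S} ∋ K.
{S}: A⊥K given {S} in G with A→· removed — back-door holds.
P(K|do(A)) = Σ_{S} P(K|A,S)·P(S).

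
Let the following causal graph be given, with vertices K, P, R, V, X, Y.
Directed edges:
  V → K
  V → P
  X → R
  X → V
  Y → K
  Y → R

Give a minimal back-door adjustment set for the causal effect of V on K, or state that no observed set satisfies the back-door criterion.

V→K: minimal back-door set ∅.

desc(V)\{V}={K,P}; candidates ⊆ {R,X,Y}.
∅: V⊥K given ∅ in G with V→· removed — back-door holds.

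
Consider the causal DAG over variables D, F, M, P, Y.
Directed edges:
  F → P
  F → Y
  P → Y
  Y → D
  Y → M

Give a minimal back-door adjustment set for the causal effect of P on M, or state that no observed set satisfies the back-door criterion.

P→M: minimal back-door set {F}.

desc(P)\{P}={D,M,Y}; candidates ⊆ {F}.
size 0: {}; under {} P still reaches {D,F,M,Y} ∋ M.
{F}: P⊥M given {F} in G with P→· removed — back-door holds.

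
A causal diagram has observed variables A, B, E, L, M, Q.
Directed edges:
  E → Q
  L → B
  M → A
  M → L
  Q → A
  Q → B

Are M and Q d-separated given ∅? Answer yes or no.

Yes — M ⊥ Q | ∅.

Bayes-Ball from M | ∅ reaches {A,B,L}.
Q ∉ reach(M|∅) ⇒ M ⊥ Q | ∅.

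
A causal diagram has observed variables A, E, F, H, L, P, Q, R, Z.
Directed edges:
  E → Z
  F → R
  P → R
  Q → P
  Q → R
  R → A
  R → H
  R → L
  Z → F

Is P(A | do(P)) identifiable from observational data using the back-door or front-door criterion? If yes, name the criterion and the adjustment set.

desc(P)\{P}={A,H,L,R}; candidates ⊆ {E,F,Q,Z}.
size 0: {}; under {} P still reaches {A,H,L,Q,R} ∋ A.
{Q}: P⊥A given {Q} in G with P→· removed — back-door holds.
P(A|do(P)) = Σ_{Q} P(A|P,Q)·P(Q).

P(A|do(P)): backdoor, adjust for {Q}.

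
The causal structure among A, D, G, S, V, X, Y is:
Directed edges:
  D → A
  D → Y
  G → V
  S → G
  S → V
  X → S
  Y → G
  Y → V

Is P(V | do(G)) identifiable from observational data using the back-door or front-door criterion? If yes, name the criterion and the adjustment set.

P(V|do(G)): backdoor, adjust for {S, Y}.

desc(G)\{G}={V}; candidates ⊆ {A,D,S,X,Y}.
size 0: {}; under {} G still reaches {A,D,S,V,X,Y} ∋ V.
size 1: {A}, {D}, {S} …(+2); under {A} G still reaches {D,S,V,X,Y} ∋ V.
{S,Y}: G⊥V given {S,Y} in G with G→· removed — back-door holds.
P(V|do(G)) = Σ_{S,Y} P(V|G,S,Y)·P(S,Y).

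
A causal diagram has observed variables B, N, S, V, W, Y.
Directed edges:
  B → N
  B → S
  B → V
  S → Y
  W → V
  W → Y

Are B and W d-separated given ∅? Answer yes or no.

Yes — B ⊥ W | ∅.

Bayes-Ball from B | ∅ reaches {N,S,V,Y}.
W ∉ reach(B|∅) ⇒ B ⊥ W | ∅.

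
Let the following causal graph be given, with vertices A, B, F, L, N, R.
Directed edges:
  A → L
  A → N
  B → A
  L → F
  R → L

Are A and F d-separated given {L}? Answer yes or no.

Bayes-Ball from A | {L} reaches {B,N,R}.
F ∉ reach(A|{L}) ⇒ A ⊥ F | {L}.

Yes — A ⊥ F | {L}.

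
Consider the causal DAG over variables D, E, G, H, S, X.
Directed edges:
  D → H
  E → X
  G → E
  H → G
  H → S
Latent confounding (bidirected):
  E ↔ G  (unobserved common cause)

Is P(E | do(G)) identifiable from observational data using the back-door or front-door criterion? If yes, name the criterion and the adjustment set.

desc(G)\{G}={E,X}; candidates ⊆ {D,H,S}.
G↔E: latent back-door arc(s) into G.
size 0: {}; under {} G still reaches {D,E,H,S,X} ∋ E.
size 1: {D}, {H}, {S}; under {D} G still reaches {E,H,S,X} ∋ E.
size 2: {D,H}, {D,S}, {H,S}; under {D,H} G still reaches {E,X} ∋ E.
G↔E cannot be blocked by any observed set — no back-door set.
No mediator lies on a directed G→…→E path.
Neither criterion identifies P(E|do(G)) in this graph.

P(E|do(G)): not identifiable (no BD/FD set).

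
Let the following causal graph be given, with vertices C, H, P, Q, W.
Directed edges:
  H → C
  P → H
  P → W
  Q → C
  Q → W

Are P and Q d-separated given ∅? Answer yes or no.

Bayes-Ball from P | ∅ reaches {C,H,W}.
Q ∉ reach(P|∅) ⇒ P ⊥ Q | ∅.

Yes — P ⊥ Q | ∅.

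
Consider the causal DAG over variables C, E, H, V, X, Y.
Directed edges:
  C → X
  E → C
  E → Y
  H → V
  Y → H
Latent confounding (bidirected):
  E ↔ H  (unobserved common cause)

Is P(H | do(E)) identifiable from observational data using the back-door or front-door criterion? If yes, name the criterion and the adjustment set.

P(H|do(E)): frontdoor, adjust for {Y}.

desc(E)\{E}={C,H,V,X,Y}; candidates ⊆ {—}.
E↔H: latent back-door arc(s) into E.
size 0: {}; under {} E still reaches {H,V} ∋ H.
E↔H cannot be blocked by any observed set — no back-door set.
{Y}: (i) intercepts every directed E→H path; (ii) no back-door E→{Y}; (iii) {E} blocks every back-door {Y}→H. Front-door holds.
P(H|do(E)) = Σ_{Y} P(Y|E) Σ_{E'} P(H|Y,E')P(E').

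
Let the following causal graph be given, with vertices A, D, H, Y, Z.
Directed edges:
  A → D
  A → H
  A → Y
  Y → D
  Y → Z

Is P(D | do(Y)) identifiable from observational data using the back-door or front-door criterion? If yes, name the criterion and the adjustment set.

desc(Y)\{Y}={D,Z}; candidates ⊆ {A,H}.
size 0: {}; under {} Y still reaches {A,D,H} ∋ D.
{A}: Y⊥D given {A} in G with Y→· removed — back-door holds.
P(D|do(Y)) = Σ_{A} P(D|Y,A)·P(A).

P(D|do(Y)): backdoor, adjust for {A}.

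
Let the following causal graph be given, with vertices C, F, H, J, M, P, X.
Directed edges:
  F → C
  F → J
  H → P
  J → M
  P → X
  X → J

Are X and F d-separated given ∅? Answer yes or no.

Yes — X ⊥ F | ∅.

Bayes-Ball from X | ∅ reaches {H,J,M,P}.
F ∉ reach(X|∅) ⇒ X ⊥ F | ∅.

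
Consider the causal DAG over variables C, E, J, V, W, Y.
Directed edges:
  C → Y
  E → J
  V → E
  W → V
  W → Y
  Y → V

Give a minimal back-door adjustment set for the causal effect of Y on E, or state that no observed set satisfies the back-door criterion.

Y→E: minimal back-door set {W}.

desc(Y)\{Y}={E,J,V}; candidates ⊆ {C,W}.
size 0: {}; under {} Y still reaches {C,E,J,V,W} ∋ E.
{W}: Y⊥E given {W} in G with Y→· removed — back-door holds.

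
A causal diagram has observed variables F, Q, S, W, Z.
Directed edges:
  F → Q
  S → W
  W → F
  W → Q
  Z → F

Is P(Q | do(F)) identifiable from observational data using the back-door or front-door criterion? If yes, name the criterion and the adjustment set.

desc(F)\{F}={Q}; candidates ⊆ {S,W,Z}.
size 0: {}; under {} F still reaches {Q,S,W,Z} ∋ Q.
{W}: F⊥Q given {W} in G with F→· removed — back-door holds.
P(Q|do(F)) = Σ_{W} P(Q|F,W)·P(W).

P(Q|do(F)): backdoor, adjust for {W}.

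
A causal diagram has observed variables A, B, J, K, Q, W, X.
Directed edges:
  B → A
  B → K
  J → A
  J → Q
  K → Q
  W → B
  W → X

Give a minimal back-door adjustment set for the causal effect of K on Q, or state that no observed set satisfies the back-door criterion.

K→Q: minimal back-door set ∅.

desc(K)\{K}={Q}; candidates ⊆ {A,B,J,W,X}.
∅: K⊥Q given ∅ in G with K→· removed — back-door holds.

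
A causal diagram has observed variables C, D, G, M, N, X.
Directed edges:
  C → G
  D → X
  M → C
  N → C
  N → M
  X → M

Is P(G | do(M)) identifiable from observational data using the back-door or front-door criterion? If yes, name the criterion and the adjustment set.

desc(M)\{M}={C,G}; candidates ⊆ {D,N,X}.
size 0: {}; under {} M still reaches {C,D,G,N,X} ∋ G.
{N}: M⊥G given {N} in G with M→· removed — back-door holds.
P(G|do(M)) = Σ_{N} P(G|M,N)·P(N).

P(G|do(M)): backdoor, adjust for {N}.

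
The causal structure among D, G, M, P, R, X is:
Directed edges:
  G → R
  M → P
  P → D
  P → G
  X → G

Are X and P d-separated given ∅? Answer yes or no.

Bayes-Ball from X | ∅ reaches {G,R}.
P ∉ reach(X|∅) ⇒ X ⊥ P | ∅.

Yes — X ⊥ P | ∅.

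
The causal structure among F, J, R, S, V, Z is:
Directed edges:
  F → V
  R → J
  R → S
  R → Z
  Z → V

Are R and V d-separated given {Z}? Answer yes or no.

Bayes-Ball from R | {Z} reaches {J,S}.
V ∉ reach(R|{Z}) ⇒ R ⊥ V | {Z}.

Yes — R ⊥ V | {Z}.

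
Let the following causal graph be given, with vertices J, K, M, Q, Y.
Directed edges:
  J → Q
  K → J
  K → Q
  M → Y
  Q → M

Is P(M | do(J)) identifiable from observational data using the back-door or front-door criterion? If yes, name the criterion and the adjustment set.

P(M|do(J)): backdoor, adjust for {K}.

desc(J)\{J}={M,Q,Y}; candidates ⊆ {K}.
size 0: {}; under {} J still reaches {K,M,Q,Y} ∋ M.
{K}: J⊥M given {K} in G with J→· removed — back-door holds.
P(M|do(J)) = Σ_{K} P(M|J,K)·P(K).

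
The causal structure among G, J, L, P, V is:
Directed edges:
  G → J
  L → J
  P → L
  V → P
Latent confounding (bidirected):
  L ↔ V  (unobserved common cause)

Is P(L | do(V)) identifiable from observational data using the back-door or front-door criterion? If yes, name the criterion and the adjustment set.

P(L|do(V)): frontdoor, adjust for {P}.

desc(V)\{V}={J,L,P}; candidates ⊆ {G}.
V↔L: latent back-door arc(s) into V.
size 0: {}; under {} V still reaches {J,L} ∋ L.
size 1: {G}; under {G} V still reaches {J,L} ∋ L.
V↔L cannot be blocked by any observed set — no back-door set.
{P}: (i) intercepts every directed V→L path; (ii) no back-door V→{P}; (iii) {V} blocks every back-door {P}→L. Front-door holds.
P(L|do(V)) = Σ_{P} P(P|V) Σ_{V'} P(L|P,V')P(V').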